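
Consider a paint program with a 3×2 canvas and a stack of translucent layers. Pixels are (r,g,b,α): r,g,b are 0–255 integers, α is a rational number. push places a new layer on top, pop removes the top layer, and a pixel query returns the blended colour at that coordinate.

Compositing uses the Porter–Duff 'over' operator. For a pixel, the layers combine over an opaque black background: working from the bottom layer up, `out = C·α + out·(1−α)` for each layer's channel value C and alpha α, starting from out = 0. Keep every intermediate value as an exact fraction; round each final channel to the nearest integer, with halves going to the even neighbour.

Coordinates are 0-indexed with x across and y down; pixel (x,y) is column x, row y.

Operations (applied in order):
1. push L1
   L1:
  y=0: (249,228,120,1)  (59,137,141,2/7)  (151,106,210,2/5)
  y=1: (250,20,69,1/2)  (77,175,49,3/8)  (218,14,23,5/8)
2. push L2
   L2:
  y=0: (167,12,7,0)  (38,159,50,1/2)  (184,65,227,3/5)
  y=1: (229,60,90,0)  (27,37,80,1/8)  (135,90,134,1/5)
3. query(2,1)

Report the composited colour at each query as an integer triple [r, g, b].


query (2,1) [L1,L2] — begin 0,0,0
after L1 α=5/8: [545/4, 35/4, 115/8]
after L2 α=1/5: [136, 25, 383/10]
rounded: [136, 25, 38]


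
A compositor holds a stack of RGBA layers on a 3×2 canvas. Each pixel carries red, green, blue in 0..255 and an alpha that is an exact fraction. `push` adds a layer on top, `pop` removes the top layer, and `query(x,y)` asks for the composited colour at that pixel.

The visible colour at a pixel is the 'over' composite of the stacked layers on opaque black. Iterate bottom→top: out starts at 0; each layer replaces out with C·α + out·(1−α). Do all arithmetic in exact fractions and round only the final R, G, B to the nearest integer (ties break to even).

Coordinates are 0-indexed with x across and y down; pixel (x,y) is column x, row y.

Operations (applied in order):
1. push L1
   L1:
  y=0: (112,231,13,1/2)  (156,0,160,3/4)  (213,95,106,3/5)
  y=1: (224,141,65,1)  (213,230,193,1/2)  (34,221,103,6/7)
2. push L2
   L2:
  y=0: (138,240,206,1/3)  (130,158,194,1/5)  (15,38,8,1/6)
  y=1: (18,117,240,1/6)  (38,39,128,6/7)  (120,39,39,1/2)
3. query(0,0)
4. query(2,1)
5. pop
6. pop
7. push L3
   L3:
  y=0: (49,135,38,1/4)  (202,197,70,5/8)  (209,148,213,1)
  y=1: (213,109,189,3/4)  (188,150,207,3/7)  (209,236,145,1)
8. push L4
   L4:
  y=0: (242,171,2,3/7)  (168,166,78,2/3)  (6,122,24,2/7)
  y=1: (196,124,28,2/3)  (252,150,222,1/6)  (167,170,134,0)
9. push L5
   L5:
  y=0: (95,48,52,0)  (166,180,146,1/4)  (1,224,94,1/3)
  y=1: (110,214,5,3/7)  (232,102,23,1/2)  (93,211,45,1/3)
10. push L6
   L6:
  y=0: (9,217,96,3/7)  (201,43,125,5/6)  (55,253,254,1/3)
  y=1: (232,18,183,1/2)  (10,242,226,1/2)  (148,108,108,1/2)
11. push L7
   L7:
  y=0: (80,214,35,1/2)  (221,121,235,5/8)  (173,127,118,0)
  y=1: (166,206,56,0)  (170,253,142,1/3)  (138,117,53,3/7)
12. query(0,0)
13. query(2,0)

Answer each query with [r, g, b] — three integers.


query (0,0) [L1,L2] — begin 0,0,0
after L1 α=1/2: [56, 231/2, 13/2]
after L2 α=1/3: [250/3, 157, 73]
→ [83, 157, 73]

query (2,1) [L1,L2] — begin 0,0,0
after L1 α=6/7: [204/7, 1326/7, 618/7]
after L2 α=1/2: [522/7, 1599/14, 891/14]
= [75, 114, 64]

at x=0,y=0 over L3,L4,L5,L6,L7:
after L3 α=1/4: [49/4, 135/4, 19/2]
after L4 α=3/7: [775/7, 648/7, 44/7]
after L5 α=0: [775/7, 648/7, 44/7]
after L6 α=3/7: [3289/49, 7149/49, 2192/49]
after L7 α=1/2: [7209/98, 17635/98, 3907/98]
= [74, 180, 40]

(2,0) stack=L3,L4,L5,L6,L7; from [0,0,0]:
+L3 (α=1) → [209, 148, 213]
+L4 (α=2/7) → [151, 984/7, 159]
+L5 (α=1/3) → [101, 3536/21, 412/3]
+L6 (α=1/3) → [257/3, 12385/63, 1586/9]
+L7 (α=0) → [257/3, 12385/63, 1586/9]
rounded: [86, 197, 176]


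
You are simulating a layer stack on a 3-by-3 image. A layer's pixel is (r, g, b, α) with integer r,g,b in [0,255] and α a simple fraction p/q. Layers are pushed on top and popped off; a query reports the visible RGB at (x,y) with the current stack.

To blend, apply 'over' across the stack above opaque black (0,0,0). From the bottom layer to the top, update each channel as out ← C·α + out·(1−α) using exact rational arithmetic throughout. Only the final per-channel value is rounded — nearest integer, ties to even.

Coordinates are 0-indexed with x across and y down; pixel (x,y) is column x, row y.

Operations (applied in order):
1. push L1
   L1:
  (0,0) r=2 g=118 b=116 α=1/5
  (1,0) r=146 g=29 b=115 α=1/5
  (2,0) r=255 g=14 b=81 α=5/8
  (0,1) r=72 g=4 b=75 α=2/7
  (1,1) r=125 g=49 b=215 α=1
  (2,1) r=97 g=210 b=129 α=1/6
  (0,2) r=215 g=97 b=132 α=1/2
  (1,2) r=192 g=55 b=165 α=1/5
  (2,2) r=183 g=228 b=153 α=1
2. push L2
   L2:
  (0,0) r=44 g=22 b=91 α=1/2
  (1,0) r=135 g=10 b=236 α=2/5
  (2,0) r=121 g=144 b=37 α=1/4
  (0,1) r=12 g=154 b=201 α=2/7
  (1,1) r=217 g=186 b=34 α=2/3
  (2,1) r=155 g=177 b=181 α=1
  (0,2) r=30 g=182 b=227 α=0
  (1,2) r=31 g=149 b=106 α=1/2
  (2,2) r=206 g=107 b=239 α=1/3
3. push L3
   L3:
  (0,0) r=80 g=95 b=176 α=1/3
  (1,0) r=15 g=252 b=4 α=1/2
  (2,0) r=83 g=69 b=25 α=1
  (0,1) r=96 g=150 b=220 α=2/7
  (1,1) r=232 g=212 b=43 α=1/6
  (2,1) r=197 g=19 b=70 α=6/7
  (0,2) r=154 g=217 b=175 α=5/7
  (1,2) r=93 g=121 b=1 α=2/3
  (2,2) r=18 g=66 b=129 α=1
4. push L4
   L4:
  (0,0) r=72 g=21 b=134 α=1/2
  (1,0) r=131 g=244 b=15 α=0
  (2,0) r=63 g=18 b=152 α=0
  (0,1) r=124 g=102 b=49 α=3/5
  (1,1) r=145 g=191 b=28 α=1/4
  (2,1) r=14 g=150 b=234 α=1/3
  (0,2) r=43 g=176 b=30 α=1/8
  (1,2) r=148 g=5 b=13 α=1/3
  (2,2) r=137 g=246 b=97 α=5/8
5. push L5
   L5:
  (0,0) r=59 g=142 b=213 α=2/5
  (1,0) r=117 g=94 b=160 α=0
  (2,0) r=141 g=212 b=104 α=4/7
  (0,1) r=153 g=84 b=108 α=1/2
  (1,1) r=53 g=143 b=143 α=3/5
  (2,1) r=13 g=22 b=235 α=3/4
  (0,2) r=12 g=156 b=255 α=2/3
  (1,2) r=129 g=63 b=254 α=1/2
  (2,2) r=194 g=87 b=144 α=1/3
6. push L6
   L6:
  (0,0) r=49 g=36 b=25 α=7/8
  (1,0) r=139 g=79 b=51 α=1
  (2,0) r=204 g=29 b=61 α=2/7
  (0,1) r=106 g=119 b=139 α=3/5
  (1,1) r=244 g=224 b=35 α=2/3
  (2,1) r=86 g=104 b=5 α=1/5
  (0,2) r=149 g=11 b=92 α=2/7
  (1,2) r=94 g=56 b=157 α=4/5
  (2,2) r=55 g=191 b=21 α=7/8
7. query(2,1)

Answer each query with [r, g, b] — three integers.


query (2,1) [L1,L2,L3,L4,L5,L6] — begin 0,0,0
after L1 α=1/6: [97/6, 35, 43/2]
after L2 α=1: [155, 177, 181]
after L3 α=6/7: [191, 291/7, 601/7]
after L4 α=1/3: [132, 544/7, 2840/21]
after L5 α=3/4: [171/4, 503/14, 17645/84]
after L6 α=1/5: [257/5, 1734/35, 3550/21]
→ [51, 50, 169]


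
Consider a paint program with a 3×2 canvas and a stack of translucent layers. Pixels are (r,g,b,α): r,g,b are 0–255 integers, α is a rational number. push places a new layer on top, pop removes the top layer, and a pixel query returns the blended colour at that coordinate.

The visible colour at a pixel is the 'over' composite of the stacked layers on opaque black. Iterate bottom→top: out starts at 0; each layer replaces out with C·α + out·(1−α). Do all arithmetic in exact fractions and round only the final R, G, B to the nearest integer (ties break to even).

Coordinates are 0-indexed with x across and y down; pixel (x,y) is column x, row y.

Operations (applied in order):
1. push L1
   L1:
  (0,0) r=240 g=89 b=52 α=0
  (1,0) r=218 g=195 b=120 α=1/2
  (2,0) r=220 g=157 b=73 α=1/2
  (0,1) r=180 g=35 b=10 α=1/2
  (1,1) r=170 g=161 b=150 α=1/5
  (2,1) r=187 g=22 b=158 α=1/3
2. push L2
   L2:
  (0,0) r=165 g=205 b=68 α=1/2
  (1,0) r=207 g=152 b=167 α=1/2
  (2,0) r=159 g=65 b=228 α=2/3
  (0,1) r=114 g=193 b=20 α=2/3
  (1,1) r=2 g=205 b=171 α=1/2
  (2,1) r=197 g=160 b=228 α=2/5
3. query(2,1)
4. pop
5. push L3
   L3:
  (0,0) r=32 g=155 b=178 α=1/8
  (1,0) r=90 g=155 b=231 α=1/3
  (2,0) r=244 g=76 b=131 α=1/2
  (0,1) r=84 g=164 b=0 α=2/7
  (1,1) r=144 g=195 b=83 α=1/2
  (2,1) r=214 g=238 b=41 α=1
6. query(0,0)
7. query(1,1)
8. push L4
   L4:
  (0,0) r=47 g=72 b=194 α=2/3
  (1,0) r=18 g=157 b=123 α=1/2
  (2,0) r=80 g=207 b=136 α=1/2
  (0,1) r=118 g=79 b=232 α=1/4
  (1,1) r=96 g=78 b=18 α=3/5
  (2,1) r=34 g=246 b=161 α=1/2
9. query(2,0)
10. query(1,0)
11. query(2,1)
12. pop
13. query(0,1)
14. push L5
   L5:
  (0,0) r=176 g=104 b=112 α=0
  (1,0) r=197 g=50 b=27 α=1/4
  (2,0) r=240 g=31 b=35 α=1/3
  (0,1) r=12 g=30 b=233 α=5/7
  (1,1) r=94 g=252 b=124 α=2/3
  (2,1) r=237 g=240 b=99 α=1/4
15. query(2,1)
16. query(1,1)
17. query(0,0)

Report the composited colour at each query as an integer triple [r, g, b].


query (2,1) [L1,L2] — begin 0,0,0
L1 α=1/3: [187/3, 22/3, 158/3]
L2 α=2/5: [581/5, 342/5, 614/5]
rounded: [116, 68, 123]

(0,0) stack=L1,L3; from [0,0,0]:
L1 α=0: [0, 0, 0]
L3 α=1/8: [4, 155/8, 89/4]
rounded: [4, 19, 22]

(1,1) stack=L1,L3; from [0,0,0]:
after L1 α=1/5: [34, 161/5, 30]
after L3 α=1/2: [89, 568/5, 113/2]
= [89, 114, 56]

query (2,0) [L1,L3,L4] — begin 0,0,0
+L1 (α=1/2) → [110, 157/2, 73/2]
+L3 (α=1/2) → [177, 309/4, 335/4]
+L4 (α=1/2) → [257/2, 1137/8, 879/8]
→ [128, 142, 110]

at x=1,y=0 over L1,L3,L4:
L1 α=1/2: [109, 195/2, 60]
L3 α=1/3: [308/3, 350/3, 117]
L4 α=1/2: [181/3, 821/6, 120]
= [60, 137, 120]

at x=2,y=1 over L1,L3,L4:
after L1 α=1/3: [187/3, 22/3, 158/3]
after L3 α=1: [214, 238, 41]
after L4 α=1/2: [124, 242, 101]
= [124, 242, 101]

at x=0,y=1 over L1,L3:
+L1 (α=1/2) → [90, 35/2, 5]
+L3 (α=2/7) → [618/7, 831/14, 25/7]
= [88, 59, 4]

query (2,1) [L1,L3,L5] — begin 0,0,0
+L1 (α=1/3) → [187/3, 22/3, 158/3]
+L3 (α=1) → [214, 238, 41]
+L5 (α=1/4) → [879/4, 477/2, 111/2]
= [220, 238, 56]

query (1,1) [L1,L3,L5] — begin 0,0,0
after L1 α=1/5: [34, 161/5, 30]
after L3 α=1/2: [89, 568/5, 113/2]
after L5 α=2/3: [277/3, 3088/15, 203/2]
rounded: [92, 206, 102]

at x=0,y=0 over L1,L3,L5:
L1 α=0: [0, 0, 0]
L3 α=1/8: [4, 155/8, 89/4]
L5 α=0: [4, 155/8, 89/4]
rounded: [4, 19, 22]


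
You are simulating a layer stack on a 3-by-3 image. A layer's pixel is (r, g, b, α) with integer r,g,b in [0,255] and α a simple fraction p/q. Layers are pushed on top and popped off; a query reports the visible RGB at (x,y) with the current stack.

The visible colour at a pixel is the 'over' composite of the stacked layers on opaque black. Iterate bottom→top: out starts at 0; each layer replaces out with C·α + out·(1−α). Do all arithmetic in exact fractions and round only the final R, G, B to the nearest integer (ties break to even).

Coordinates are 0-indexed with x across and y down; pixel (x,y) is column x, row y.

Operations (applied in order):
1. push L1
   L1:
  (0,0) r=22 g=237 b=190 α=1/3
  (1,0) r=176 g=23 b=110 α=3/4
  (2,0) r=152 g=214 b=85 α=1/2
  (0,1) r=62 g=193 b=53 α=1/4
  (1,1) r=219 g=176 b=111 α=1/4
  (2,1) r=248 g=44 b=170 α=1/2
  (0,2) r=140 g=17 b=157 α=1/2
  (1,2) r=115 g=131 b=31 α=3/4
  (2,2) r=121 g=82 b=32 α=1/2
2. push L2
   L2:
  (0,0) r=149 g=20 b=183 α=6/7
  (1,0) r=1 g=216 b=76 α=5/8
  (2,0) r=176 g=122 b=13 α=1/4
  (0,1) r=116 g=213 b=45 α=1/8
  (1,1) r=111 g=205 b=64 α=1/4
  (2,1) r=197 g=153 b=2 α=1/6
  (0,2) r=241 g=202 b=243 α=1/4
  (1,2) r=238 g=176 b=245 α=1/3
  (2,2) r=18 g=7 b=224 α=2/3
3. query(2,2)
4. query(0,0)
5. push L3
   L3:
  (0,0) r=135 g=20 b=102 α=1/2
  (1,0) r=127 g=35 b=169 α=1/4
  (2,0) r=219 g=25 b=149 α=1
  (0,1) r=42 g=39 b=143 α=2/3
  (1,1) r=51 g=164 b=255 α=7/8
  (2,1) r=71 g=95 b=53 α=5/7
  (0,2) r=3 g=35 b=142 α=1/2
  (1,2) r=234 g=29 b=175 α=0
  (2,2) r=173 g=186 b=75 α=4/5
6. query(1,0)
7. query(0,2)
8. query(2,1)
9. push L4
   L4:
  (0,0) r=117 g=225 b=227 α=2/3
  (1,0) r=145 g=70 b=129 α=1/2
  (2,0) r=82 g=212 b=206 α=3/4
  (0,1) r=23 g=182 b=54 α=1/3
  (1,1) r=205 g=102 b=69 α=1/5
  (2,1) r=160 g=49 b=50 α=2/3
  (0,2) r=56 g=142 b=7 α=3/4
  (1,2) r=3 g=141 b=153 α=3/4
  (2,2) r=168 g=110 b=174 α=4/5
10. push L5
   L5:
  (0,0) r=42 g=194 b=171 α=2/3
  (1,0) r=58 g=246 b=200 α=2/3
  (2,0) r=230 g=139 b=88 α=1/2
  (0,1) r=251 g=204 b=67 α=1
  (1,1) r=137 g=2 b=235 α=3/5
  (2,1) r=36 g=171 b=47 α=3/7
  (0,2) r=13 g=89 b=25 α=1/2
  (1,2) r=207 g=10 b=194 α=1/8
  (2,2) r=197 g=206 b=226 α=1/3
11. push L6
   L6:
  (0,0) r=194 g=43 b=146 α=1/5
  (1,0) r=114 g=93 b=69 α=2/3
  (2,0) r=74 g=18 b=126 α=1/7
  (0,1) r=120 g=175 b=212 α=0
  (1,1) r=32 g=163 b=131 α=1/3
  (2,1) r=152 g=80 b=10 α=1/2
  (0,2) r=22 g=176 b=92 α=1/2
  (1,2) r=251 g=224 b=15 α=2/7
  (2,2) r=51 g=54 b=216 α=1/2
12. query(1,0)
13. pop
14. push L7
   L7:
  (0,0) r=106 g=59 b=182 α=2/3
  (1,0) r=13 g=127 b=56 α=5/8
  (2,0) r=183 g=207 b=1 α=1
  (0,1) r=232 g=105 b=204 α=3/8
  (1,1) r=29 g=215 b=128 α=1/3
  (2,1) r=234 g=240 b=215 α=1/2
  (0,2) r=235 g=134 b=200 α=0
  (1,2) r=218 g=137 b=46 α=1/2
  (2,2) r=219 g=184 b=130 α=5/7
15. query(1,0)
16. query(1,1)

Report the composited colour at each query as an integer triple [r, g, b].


query (2,2) [L1,L2] — begin 0,0,0
after L1 α=1/2: [121/2, 41, 16]
after L2 α=2/3: [193/6, 55/3, 464/3]
= [32, 18, 155]

at x=0,y=0 over L1,L2:
after L1 α=1/3: [22/3, 79, 190/3]
after L2 α=6/7: [2704/21, 199/7, 3484/21]
rounded: [129, 28, 166]

(1,0) stack=L1,L2,L3; from [0,0,0]:
L1 α=3/4: [132, 69/4, 165/2]
L2 α=5/8: [401/8, 4527/32, 1255/16]
L3 α=1/4: [2219/32, 14701/128, 6469/64]
→ [69, 115, 101]

(0,2) stack=L1,L2,L3; from [0,0,0]:
+L1 (α=1/2) → [70, 17/2, 157/2]
+L2 (α=1/4) → [451/4, 455/8, 957/8]
+L3 (α=1/2) → [463/8, 735/16, 2093/16]
rounded: [58, 46, 131]

(2,1) stack=L1,L2,L3; from [0,0,0]:
L1 α=1/2: [124, 22, 85]
L2 α=1/6: [817/6, 263/6, 427/6]
L3 α=5/7: [1882/21, 1688/21, 1222/21]
rounded: [90, 80, 58]

at x=1,y=0 over L1,L2,L3,L4,L5,L6:
+L1 (α=3/4) → [132, 69/4, 165/2]
+L2 (α=5/8) → [401/8, 4527/32, 1255/16]
+L3 (α=1/4) → [2219/32, 14701/128, 6469/64]
+L4 (α=1/2) → [6859/64, 23661/256, 14725/128]
+L5 (α=2/3) → [4761/64, 49871/256, 21975/128]
+L6 (α=2/3) → [6451/64, 97487/768, 13213/128]
= [101, 127, 103]

(1,0) stack=L1,L2,L3,L4,L5,L7; from [0,0,0]:
+L1 (α=3/4) → [132, 69/4, 165/2]
+L2 (α=5/8) → [401/8, 4527/32, 1255/16]
+L3 (α=1/4) → [2219/32, 14701/128, 6469/64]
+L4 (α=1/2) → [6859/64, 23661/256, 14725/128]
+L5 (α=2/3) → [4761/64, 49871/256, 21975/128]
+L7 (α=5/8) → [18443/512, 312173/2048, 101765/1024]
→ [36, 152, 99]

query (1,1) [L1,L2,L3,L4,L5,L7] — begin 0,0,0
+L1 (α=1/4) → [219/4, 44, 111/4]
+L2 (α=1/4) → [1101/16, 337/4, 589/16]
+L3 (α=7/8) → [6813/128, 4929/32, 29149/128]
+L4 (α=1/5) → [13373/160, 1149/8, 31357/160]
+L5 (α=3/5) → [46253/400, 1173/20, 87757/400]
+L7 (α=1/3) → [17351/200, 3323/30, 113357/600]
rounded: [87, 111, 189]


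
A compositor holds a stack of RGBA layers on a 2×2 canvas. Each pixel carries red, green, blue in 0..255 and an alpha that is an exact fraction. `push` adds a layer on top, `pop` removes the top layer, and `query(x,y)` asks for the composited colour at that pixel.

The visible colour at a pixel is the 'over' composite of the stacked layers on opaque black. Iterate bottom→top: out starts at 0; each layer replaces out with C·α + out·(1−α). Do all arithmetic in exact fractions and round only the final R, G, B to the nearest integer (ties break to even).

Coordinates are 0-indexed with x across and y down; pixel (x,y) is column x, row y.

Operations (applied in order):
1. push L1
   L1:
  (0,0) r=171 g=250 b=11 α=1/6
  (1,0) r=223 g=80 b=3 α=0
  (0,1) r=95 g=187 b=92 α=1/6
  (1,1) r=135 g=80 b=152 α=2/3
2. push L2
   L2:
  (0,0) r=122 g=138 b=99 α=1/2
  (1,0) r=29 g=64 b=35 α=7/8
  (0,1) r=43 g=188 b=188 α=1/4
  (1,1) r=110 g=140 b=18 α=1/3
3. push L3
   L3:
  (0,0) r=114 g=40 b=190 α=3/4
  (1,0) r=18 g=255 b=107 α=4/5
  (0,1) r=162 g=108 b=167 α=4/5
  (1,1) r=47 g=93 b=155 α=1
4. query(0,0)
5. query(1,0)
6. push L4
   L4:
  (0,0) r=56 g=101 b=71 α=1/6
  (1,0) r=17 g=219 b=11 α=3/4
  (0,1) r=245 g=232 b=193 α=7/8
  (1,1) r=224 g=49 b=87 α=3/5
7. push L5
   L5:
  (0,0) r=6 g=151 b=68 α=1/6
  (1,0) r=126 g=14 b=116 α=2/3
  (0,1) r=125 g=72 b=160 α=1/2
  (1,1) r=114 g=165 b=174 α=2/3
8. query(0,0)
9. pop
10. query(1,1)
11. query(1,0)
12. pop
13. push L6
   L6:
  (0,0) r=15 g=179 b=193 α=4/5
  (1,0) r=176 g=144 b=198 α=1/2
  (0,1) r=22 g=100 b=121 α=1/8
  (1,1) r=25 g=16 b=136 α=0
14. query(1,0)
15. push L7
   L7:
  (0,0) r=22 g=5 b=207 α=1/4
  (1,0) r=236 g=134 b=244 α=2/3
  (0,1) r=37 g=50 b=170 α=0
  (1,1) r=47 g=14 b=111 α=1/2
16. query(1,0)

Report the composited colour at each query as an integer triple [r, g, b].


at x=0,y=0 over L1,L2,L3:
L1 α=1/6: [57/2, 125/3, 11/6]
L2 α=1/2: [301/4, 539/6, 605/12]
L3 α=3/4: [1669/16, 1259/24, 7445/48]
= [104, 52, 155]

at x=1,y=0 over L1,L2,L3:
after L1 α=0: [0, 0, 0]
after L2 α=7/8: [203/8, 56, 245/8]
after L3 α=4/5: [779/40, 1076/5, 3669/40]
rounded: [19, 215, 92]

at x=0,y=0 over L1,L2,L3,L4,L5:
+L1 (α=1/6) → [57/2, 125/3, 11/6]
+L2 (α=1/2) → [301/4, 539/6, 605/12]
+L3 (α=3/4) → [1669/16, 1259/24, 7445/48]
+L4 (α=1/6) → [9241/96, 8719/144, 40633/288]
+L5 (α=1/6) → [46781/576, 65339/864, 222749/1728]
= [81, 76, 129]

at x=1,y=1 over L1,L2,L3,L4:
after L1 α=2/3: [90, 160/3, 304/3]
after L2 α=1/3: [290/3, 740/9, 662/9]
after L3 α=1: [47, 93, 155]
after L4 α=3/5: [766/5, 333/5, 571/5]
= [153, 67, 114]

query (1,0) [L1,L2,L3,L4] — begin 0,0,0
after L1 α=0: [0, 0, 0]
after L2 α=7/8: [203/8, 56, 245/8]
after L3 α=4/5: [779/40, 1076/5, 3669/40]
after L4 α=3/4: [2819/160, 4361/20, 4989/160]
= [18, 218, 31]

query (1,0) [L1,L2,L3,L6] — begin 0,0,0
+L1 (α=0) → [0, 0, 0]
+L2 (α=7/8) → [203/8, 56, 245/8]
+L3 (α=4/5) → [779/40, 1076/5, 3669/40]
+L6 (α=1/2) → [7819/80, 898/5, 11589/80]
= [98, 180, 145]

(1,0) stack=L1,L2,L3,L6,L7; from [0,0,0]:
+L1 (α=0) → [0, 0, 0]
+L2 (α=7/8) → [203/8, 56, 245/8]
+L3 (α=4/5) → [779/40, 1076/5, 3669/40]
+L6 (α=1/2) → [7819/80, 898/5, 11589/80]
+L7 (α=2/3) → [15193/80, 746/5, 50629/240]
= [190, 149, 211]


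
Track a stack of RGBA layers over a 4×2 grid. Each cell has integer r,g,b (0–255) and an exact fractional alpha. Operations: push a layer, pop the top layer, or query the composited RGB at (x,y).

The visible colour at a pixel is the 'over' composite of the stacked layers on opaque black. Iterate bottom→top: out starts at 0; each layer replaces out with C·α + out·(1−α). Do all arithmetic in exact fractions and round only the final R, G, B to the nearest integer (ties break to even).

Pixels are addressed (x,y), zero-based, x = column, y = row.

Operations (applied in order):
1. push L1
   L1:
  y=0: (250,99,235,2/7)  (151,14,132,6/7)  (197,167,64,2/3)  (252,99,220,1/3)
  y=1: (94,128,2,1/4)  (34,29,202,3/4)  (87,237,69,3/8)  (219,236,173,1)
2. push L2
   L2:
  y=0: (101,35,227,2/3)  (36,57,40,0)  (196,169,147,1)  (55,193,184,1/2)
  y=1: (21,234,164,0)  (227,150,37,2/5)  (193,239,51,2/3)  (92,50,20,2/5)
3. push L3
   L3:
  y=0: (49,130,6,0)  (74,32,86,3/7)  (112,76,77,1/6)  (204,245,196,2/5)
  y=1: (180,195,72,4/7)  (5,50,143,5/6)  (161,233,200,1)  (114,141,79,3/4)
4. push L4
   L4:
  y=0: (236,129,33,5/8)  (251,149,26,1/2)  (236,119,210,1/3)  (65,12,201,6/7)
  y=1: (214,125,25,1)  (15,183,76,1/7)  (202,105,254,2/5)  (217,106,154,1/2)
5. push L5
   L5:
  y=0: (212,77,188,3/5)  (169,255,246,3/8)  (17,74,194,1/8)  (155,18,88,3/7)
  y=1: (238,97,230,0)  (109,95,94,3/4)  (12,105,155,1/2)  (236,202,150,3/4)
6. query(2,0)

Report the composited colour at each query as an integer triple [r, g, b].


query (2,0) [L1,L2,L3,L4,L5] — begin 0,0,0
+L1 (α=2/3) → [394/3, 334/3, 128/3]
+L2 (α=1) → [196, 169, 147]
+L3 (α=1/6) → [182, 307/2, 406/3]
+L4 (α=1/3) → [200, 142, 1442/9]
+L5 (α=1/8) → [1417/8, 267/2, 1480/9]
= [177, 134, 164]


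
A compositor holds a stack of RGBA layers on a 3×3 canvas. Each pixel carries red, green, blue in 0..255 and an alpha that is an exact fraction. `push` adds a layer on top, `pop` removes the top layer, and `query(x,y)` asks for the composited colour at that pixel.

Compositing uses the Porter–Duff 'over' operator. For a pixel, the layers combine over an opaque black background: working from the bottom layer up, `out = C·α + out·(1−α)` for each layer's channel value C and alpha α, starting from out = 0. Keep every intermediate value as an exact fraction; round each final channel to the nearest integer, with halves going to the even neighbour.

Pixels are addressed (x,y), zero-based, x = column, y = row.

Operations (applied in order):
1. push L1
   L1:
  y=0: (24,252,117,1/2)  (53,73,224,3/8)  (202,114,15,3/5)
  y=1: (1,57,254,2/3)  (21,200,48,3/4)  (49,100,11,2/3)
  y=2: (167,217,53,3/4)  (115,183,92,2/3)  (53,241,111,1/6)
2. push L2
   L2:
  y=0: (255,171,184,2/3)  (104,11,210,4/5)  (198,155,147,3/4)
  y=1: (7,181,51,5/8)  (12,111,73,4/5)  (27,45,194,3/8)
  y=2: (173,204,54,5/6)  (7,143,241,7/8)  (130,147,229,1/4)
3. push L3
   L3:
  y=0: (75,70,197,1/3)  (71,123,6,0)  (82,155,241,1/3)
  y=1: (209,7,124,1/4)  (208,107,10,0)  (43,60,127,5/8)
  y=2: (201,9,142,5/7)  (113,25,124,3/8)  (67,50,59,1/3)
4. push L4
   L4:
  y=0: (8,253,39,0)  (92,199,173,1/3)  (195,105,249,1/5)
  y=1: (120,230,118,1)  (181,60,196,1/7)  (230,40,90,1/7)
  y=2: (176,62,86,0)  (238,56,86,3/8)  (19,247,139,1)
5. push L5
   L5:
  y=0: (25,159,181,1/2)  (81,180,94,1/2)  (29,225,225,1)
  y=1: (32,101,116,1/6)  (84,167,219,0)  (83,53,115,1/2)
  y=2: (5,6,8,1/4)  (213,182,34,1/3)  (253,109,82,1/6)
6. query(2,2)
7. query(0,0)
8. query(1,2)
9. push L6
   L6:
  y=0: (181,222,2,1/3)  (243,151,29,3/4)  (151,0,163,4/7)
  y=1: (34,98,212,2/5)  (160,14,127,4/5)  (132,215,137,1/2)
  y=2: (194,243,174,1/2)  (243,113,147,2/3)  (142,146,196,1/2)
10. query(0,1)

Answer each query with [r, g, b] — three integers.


(2,2) stack=L1,L2,L3,L4,L5; from [0,0,0]:
L1 α=1/6: [53/6, 241/6, 37/2]
L2 α=1/4: [313/8, 535/8, 569/8]
L3 α=1/3: [581/12, 245/4, 805/12]
L4 α=1: [19, 247, 139]
L5 α=1/6: [58, 224, 259/2]
rounded: [58, 224, 130]

at x=0,y=0 over L1,L2,L3,L4,L5:
L1 α=1/2: [12, 126, 117/2]
L2 α=2/3: [174, 156, 853/6]
L3 α=1/3: [141, 382/3, 1444/9]
L4 α=0: [141, 382/3, 1444/9]
L5 α=1/2: [83, 859/6, 3073/18]
= [83, 143, 171]

(1,2) stack=L1,L2,L3,L4,L5; from [0,0,0]:
after L1 α=2/3: [230/3, 122, 184/3]
after L2 α=7/8: [377/24, 1123/8, 5245/24]
after L3 α=3/8: [10021/192, 6215/64, 35153/192]
after L4 α=3/8: [187193/1536, 41827/512, 225301/1536]
after L5 α=1/3: [350777/2304, 29473/256, 251413/2304]
rounded: [152, 115, 109]

at x=0,y=1 over L1,L2,L3,L4,L5,L6:
+L1 (α=2/3) → [2/3, 38, 508/3]
+L2 (α=5/8) → [37/8, 1019/8, 763/8]
+L3 (α=1/4) → [1783/32, 3113/32, 3281/32]
+L4 (α=1) → [120, 230, 118]
+L5 (α=1/6) → [316/3, 417/2, 353/3]
+L6 (α=2/5) → [384/5, 1643/10, 777/5]
→ [77, 164, 155]


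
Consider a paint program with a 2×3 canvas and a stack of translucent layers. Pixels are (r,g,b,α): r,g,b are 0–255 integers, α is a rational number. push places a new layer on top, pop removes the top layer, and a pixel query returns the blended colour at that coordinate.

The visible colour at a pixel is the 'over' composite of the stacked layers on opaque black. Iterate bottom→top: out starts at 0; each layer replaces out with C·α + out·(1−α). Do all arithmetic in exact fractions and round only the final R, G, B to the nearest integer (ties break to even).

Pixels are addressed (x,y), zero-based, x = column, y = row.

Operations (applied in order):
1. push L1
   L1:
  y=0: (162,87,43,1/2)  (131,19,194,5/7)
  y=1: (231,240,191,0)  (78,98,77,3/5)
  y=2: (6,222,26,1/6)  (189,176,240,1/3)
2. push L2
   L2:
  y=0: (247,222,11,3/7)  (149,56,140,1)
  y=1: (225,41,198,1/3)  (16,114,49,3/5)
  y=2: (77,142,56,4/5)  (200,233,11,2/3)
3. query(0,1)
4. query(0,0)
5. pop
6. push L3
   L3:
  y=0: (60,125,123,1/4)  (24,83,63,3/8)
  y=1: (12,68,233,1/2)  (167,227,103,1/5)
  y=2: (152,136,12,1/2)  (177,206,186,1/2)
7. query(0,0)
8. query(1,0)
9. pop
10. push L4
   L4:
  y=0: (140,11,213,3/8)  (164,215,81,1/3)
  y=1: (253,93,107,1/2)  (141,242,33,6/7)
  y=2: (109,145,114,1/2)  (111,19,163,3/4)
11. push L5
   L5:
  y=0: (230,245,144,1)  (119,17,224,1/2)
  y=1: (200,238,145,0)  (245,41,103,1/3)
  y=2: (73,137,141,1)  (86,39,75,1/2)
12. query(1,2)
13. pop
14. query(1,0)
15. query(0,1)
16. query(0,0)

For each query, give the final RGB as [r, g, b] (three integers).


(0,1) stack=L1,L2; from [0,0,0]:
+L1 (α=0) → [0, 0, 0]
+L2 (α=1/3) → [75, 41/3, 66]
→ [75, 14, 66]

(0,0) stack=L1,L2; from [0,0,0]:
after L1 α=1/2: [81, 87/2, 43/2]
after L2 α=3/7: [1065/7, 120, 17]
→ [152, 120, 17]

query (0,0) [L1,L3] — begin 0,0,0
L1 α=1/2: [81, 87/2, 43/2]
L3 α=1/4: [303/4, 511/8, 375/8]
= [76, 64, 47]

(1,0) stack=L1,L3; from [0,0,0]:
+L1 (α=5/7) → [655/7, 95/7, 970/7]
+L3 (α=3/8) → [3779/56, 1109/28, 6173/56]
→ [67, 40, 110]

query (1,2) [L1,L4,L5] — begin 0,0,0
+L1 (α=1/3) → [63, 176/3, 80]
+L4 (α=3/4) → [99, 347/12, 569/4]
+L5 (α=1/2) → [185/2, 815/24, 869/8]
= [92, 34, 109]

at x=1,y=0 over L1,L4:
L1 α=5/7: [655/7, 95/7, 970/7]
L4 α=1/3: [2458/21, 565/7, 2507/21]
→ [117, 81, 119]

query (0,1) [L1,L4] — begin 0,0,0
L1 α=0: [0, 0, 0]
L4 α=1/2: [253/2, 93/2, 107/2]
= [126, 46, 54]

(0,0) stack=L1,L4; from [0,0,0]:
L1 α=1/2: [81, 87/2, 43/2]
L4 α=3/8: [825/8, 501/16, 1493/16]
rounded: [103, 31, 93]


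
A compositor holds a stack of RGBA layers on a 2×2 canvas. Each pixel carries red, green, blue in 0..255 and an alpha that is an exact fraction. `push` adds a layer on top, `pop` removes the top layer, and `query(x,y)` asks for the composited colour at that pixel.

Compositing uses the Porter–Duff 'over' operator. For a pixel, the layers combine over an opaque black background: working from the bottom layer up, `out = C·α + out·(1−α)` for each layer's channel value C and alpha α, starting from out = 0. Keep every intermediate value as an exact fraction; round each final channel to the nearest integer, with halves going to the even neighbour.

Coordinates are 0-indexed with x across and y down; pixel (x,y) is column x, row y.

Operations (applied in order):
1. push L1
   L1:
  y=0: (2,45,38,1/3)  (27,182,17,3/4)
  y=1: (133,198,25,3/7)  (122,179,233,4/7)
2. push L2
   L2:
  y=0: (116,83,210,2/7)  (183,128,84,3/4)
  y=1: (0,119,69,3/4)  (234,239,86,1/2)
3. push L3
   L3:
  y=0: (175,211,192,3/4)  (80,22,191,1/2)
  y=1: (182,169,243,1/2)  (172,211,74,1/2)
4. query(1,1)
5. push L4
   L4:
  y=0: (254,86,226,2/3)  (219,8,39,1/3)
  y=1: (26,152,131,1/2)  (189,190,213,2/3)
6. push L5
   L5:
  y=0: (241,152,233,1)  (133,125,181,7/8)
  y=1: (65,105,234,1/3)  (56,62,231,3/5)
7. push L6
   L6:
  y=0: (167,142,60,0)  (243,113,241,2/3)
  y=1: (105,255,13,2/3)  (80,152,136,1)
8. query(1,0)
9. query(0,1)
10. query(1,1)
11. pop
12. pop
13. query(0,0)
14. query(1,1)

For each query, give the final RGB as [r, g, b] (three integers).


at x=1,y=1 over L1,L2,L3:
after L1 α=4/7: [488/7, 716/7, 932/7]
after L2 α=1/2: [1063/7, 2389/14, 767/7]
after L3 α=1/2: [2267/14, 5343/28, 1285/14]
→ [162, 191, 92]

at x=1,y=0 over L1,L2,L3,L4,L5,L6:
after L1 α=3/4: [81/4, 273/2, 51/4]
after L2 α=3/4: [2277/16, 1041/8, 1059/16]
after L3 α=1/2: [3557/32, 1217/16, 4115/32]
after L4 α=1/3: [7061/48, 427/8, 4739/48]
after L5 α=7/8: [51749/384, 7427/64, 65555/384]
after L6 α=2/3: [238373/1152, 7297/64, 250643/1152]
→ [207, 114, 218]

at x=0,y=1 over L1,L2,L3,L4,L5,L6:
+L1 (α=3/7) → [57, 594/7, 75/7]
+L2 (α=3/4) → [57/4, 3093/28, 381/7]
+L3 (α=1/2) → [785/8, 7825/56, 1041/7]
+L4 (α=1/2) → [993/16, 16337/112, 979/7]
+L5 (α=1/3) → [1513/24, 22217/168, 3596/21]
+L6 (α=2/3) → [6553/72, 107897/504, 4142/63]
rounded: [91, 214, 66]

at x=1,y=1 over L1,L2,L3,L4,L5,L6:
after L1 α=4/7: [488/7, 716/7, 932/7]
after L2 α=1/2: [1063/7, 2389/14, 767/7]
after L3 α=1/2: [2267/14, 5343/28, 1285/14]
after L4 α=2/3: [7559/42, 15983/84, 7249/42]
after L5 α=3/5: [11087/105, 4759/42, 21802/105]
after L6 α=1: [80, 152, 136]
= [80, 152, 136]

(0,0) stack=L1,L2,L3,L4; from [0,0,0]:
+L1 (α=1/3) → [2/3, 15, 38/3]
+L2 (α=2/7) → [706/21, 241/7, 1450/21]
+L3 (α=3/4) → [11731/84, 1168/7, 6773/42]
+L4 (α=2/3) → [54403/252, 2372/21, 25757/126]
rounded: [216, 113, 204]

(1,1) stack=L1,L2,L3,L4; from [0,0,0]:
L1 α=4/7: [488/7, 716/7, 932/7]
L2 α=1/2: [1063/7, 2389/14, 767/7]
L3 α=1/2: [2267/14, 5343/28, 1285/14]
L4 α=2/3: [7559/42, 15983/84, 7249/42]
= [180, 190, 173]


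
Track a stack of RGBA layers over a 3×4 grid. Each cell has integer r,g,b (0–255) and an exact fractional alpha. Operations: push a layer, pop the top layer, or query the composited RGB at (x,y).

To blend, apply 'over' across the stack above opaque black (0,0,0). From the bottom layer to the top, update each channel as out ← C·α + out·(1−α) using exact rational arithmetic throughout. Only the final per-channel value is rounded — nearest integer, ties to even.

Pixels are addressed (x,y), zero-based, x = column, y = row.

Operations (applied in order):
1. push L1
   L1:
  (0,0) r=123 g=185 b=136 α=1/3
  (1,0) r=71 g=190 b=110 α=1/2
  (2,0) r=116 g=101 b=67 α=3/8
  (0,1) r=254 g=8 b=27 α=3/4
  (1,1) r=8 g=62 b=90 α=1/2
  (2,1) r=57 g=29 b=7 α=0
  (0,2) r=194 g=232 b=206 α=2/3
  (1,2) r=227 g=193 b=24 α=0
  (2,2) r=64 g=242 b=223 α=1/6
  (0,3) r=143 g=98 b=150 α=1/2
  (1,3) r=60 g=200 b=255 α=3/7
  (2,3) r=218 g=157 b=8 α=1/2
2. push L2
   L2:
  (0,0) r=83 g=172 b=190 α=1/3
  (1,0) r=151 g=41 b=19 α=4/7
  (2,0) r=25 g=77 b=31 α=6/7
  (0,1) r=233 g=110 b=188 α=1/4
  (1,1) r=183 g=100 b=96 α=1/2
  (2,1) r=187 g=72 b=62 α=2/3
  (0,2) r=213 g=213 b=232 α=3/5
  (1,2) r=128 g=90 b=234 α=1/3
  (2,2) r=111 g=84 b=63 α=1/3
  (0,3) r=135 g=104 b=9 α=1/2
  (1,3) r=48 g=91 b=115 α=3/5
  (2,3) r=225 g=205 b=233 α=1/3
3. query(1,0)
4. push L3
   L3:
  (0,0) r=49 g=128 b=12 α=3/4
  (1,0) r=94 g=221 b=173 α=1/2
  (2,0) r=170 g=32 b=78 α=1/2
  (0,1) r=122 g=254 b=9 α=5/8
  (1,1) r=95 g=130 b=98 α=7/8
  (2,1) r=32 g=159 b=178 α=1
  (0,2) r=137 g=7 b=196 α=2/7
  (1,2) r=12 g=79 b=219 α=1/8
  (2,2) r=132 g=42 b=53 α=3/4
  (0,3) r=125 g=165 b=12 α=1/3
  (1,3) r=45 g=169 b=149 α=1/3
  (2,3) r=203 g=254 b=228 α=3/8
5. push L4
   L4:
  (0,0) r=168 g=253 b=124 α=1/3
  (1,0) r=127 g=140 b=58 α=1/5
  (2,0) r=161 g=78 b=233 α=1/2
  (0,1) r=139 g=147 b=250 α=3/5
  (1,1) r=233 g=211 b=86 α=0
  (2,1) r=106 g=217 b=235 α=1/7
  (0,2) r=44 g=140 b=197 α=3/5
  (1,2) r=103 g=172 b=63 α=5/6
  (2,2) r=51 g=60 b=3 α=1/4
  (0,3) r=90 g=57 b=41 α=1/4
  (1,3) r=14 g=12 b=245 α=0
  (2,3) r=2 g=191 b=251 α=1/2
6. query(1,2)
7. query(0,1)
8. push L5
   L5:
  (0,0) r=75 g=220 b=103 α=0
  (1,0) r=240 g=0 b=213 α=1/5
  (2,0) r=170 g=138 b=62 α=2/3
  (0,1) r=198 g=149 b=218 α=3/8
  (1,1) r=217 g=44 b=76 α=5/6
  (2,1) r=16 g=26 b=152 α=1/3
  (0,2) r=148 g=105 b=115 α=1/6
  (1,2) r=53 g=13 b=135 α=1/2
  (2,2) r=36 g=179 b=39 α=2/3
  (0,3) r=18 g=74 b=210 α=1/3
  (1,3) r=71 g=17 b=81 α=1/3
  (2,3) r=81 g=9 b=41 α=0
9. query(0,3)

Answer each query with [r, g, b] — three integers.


(1,0) stack=L1,L2; from [0,0,0]:
+L1 (α=1/2) → [71/2, 95, 55]
+L2 (α=4/7) → [203/2, 449/7, 241/7]
rounded: [102, 64, 34]

(1,2) stack=L1,L2,L3,L4; from [0,0,0]:
L1 α=0: [0, 0, 0]
L2 α=1/3: [128/3, 30, 78]
L3 α=1/8: [233/6, 289/8, 765/8]
L4 α=5/6: [3323/36, 7169/48, 1095/16]
rounded: [92, 149, 68]

at x=0,y=1 over L1,L2,L3,L4:
+L1 (α=3/4) → [381/2, 6, 81/4]
+L2 (α=1/4) → [1609/8, 32, 995/16]
+L3 (α=5/8) → [9707/64, 683/4, 3705/128]
+L4 (α=3/5) → [23051/160, 313/2, 10341/64]
rounded: [144, 156, 162]

query (0,3) [L1,L2,L3,L4,L5] — begin 0,0,0
after L1 α=1/2: [143/2, 49, 75]
after L2 α=1/2: [413/4, 153/2, 42]
after L3 α=1/3: [221/2, 106, 32]
after L4 α=1/4: [843/8, 375/4, 137/4]
after L5 α=1/3: [305/4, 523/6, 557/6]
→ [76, 87, 93]


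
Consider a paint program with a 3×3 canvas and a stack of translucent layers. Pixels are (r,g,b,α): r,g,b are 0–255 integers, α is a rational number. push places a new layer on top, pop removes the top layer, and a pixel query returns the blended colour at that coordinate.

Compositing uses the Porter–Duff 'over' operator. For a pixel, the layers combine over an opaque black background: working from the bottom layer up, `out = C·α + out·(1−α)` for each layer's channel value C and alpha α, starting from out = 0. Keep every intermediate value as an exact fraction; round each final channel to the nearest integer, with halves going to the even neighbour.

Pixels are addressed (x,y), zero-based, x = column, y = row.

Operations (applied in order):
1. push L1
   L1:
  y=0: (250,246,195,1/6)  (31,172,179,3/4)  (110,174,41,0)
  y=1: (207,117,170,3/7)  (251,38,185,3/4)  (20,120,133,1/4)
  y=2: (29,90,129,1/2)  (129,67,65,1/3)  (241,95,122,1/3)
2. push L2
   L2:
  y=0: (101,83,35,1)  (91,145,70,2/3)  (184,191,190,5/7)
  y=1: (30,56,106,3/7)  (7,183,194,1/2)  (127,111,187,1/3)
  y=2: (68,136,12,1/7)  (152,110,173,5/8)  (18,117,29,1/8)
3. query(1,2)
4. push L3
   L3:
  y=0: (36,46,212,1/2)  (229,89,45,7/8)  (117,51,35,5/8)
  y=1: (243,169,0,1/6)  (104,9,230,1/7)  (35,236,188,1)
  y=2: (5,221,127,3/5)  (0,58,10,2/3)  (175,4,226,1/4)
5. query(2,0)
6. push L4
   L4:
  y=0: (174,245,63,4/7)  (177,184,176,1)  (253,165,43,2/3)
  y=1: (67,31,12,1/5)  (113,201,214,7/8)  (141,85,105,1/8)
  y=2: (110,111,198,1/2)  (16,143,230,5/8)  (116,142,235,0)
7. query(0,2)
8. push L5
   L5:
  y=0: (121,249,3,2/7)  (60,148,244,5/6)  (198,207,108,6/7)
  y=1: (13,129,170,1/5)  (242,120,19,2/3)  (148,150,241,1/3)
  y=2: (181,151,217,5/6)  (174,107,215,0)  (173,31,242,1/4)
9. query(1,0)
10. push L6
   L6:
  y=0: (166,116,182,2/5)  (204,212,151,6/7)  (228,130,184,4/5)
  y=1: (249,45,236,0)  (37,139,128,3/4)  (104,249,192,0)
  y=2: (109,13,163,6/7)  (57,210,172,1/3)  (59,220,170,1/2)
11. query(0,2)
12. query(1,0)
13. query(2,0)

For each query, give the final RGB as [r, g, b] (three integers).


at x=1,y=2 over L1,L2:
after L1 α=1/3: [43, 67/3, 65/3]
after L2 α=5/8: [889/8, 617/8, 465/4]
→ [111, 77, 116]

at x=2,y=0 over L1,L2,L3:
after L1 α=0: [0, 0, 0]
after L2 α=5/7: [920/7, 955/7, 950/7]
after L3 α=5/8: [6855/56, 2325/28, 4075/56]
→ [122, 83, 73]

at x=0,y=2 over L1,L2,L3,L4:
L1 α=1/2: [29/2, 45, 129/2]
L2 α=1/7: [155/7, 58, 57]
L3 α=3/5: [83/7, 779/5, 99]
L4 α=1/2: [853/14, 667/5, 297/2]
→ [61, 133, 148]

(1,0) stack=L1,L2,L3,L4,L5; from [0,0,0]:
after L1 α=3/4: [93/4, 129, 537/4]
after L2 α=2/3: [821/12, 419/3, 1097/12]
after L3 α=7/8: [20057/96, 286/3, 4877/96]
after L4 α=1: [177, 184, 176]
after L5 α=5/6: [159/2, 154, 698/3]
rounded: [80, 154, 233]

query (0,2) [L1,L2,L3,L4,L5,L6] — begin 0,0,0
L1 α=1/2: [29/2, 45, 129/2]
L2 α=1/7: [155/7, 58, 57]
L3 α=3/5: [83/7, 779/5, 99]
L4 α=1/2: [853/14, 667/5, 297/2]
L5 α=5/6: [13523/84, 2221/15, 2467/12]
L6 α=6/7: [68459/588, 3391/105, 2029/12]
= [116, 32, 169]

at x=1,y=0 over L1,L2,L3,L4,L5,L6:
L1 α=3/4: [93/4, 129, 537/4]
L2 α=2/3: [821/12, 419/3, 1097/12]
L3 α=7/8: [20057/96, 286/3, 4877/96]
L4 α=1: [177, 184, 176]
L5 α=5/6: [159/2, 154, 698/3]
L6 α=6/7: [2607/14, 1426/7, 488/3]
→ [186, 204, 163]

query (2,0) [L1,L2,L3,L4,L5,L6] — begin 0,0,0
L1 α=0: [0, 0, 0]
L2 α=5/7: [920/7, 955/7, 950/7]
L3 α=5/8: [6855/56, 2325/28, 4075/56]
L4 α=2/3: [35191/168, 3855/28, 8891/168]
L5 α=6/7: [234775/1176, 38631/196, 117755/1176]
L6 α=4/5: [1307287/5880, 140551/980, 983291/5880]
= [222, 143, 167]


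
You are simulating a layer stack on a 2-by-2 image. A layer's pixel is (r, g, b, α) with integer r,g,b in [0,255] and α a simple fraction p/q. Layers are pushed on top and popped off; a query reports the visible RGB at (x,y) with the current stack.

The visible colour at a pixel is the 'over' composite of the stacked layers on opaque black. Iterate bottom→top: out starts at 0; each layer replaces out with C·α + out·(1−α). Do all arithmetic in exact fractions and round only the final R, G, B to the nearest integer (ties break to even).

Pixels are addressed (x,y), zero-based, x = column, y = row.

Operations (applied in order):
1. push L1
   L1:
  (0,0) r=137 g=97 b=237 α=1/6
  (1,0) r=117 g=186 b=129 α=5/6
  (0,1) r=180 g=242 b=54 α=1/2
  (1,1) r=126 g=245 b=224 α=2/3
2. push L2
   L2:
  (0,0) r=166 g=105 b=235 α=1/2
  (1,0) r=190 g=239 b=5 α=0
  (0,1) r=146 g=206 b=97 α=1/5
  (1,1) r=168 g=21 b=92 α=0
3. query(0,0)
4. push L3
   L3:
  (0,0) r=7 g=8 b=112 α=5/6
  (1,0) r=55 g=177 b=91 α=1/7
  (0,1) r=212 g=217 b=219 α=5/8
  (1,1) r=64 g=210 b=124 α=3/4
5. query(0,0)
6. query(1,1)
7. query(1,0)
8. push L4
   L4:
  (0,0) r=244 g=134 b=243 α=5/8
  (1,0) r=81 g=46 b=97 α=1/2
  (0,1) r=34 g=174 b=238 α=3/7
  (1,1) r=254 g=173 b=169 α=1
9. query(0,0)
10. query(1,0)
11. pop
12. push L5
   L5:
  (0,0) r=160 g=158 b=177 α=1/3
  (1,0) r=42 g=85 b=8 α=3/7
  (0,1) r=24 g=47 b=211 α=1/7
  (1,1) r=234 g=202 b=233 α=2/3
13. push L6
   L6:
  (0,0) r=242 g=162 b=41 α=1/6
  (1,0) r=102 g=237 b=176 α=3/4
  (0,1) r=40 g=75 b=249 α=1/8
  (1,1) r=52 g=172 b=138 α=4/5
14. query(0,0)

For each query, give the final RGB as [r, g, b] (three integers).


(0,0) stack=L1,L2; from [0,0,0]:
after L1 α=1/6: [137/6, 97/6, 79/2]
after L2 α=1/2: [1133/12, 727/12, 549/4]
→ [94, 61, 137]

(0,0) stack=L1,L2,L3; from [0,0,0]:
after L1 α=1/6: [137/6, 97/6, 79/2]
after L2 α=1/2: [1133/12, 727/12, 549/4]
after L3 α=5/6: [1553/72, 1207/72, 2789/24]
= [22, 17, 116]

at x=1,y=1 over L1,L2,L3:
after L1 α=2/3: [84, 490/3, 448/3]
after L2 α=0: [84, 490/3, 448/3]
after L3 α=3/4: [69, 595/3, 391/3]
= [69, 198, 130]

(1,0) stack=L1,L2,L3; from [0,0,0]:
L1 α=5/6: [195/2, 155, 215/2]
L2 α=0: [195/2, 155, 215/2]
L3 α=1/7: [640/7, 1107/7, 736/7]
= [91, 158, 105]

query (0,0) [L1,L2,L3,L4] — begin 0,0,0
L1 α=1/6: [137/6, 97/6, 79/2]
L2 α=1/2: [1133/12, 727/12, 549/4]
L3 α=5/6: [1553/72, 1207/72, 2789/24]
L4 α=5/8: [30833/192, 17287/192, 12509/64]
rounded: [161, 90, 195]

(1,0) stack=L1,L2,L3,L4; from [0,0,0]:
after L1 α=5/6: [195/2, 155, 215/2]
after L2 α=0: [195/2, 155, 215/2]
after L3 α=1/7: [640/7, 1107/7, 736/7]
after L4 α=1/2: [1207/14, 1429/14, 1415/14]
rounded: [86, 102, 101]

at x=0,y=0 over L1,L2,L3,L5,L6:
L1 α=1/6: [137/6, 97/6, 79/2]
L2 α=1/2: [1133/12, 727/12, 549/4]
L3 α=5/6: [1553/72, 1207/72, 2789/24]
L5 α=1/3: [7313/108, 6895/108, 4913/36]
L6 α=1/6: [62701/648, 51971/648, 26041/216]
rounded: [97, 80, 121]


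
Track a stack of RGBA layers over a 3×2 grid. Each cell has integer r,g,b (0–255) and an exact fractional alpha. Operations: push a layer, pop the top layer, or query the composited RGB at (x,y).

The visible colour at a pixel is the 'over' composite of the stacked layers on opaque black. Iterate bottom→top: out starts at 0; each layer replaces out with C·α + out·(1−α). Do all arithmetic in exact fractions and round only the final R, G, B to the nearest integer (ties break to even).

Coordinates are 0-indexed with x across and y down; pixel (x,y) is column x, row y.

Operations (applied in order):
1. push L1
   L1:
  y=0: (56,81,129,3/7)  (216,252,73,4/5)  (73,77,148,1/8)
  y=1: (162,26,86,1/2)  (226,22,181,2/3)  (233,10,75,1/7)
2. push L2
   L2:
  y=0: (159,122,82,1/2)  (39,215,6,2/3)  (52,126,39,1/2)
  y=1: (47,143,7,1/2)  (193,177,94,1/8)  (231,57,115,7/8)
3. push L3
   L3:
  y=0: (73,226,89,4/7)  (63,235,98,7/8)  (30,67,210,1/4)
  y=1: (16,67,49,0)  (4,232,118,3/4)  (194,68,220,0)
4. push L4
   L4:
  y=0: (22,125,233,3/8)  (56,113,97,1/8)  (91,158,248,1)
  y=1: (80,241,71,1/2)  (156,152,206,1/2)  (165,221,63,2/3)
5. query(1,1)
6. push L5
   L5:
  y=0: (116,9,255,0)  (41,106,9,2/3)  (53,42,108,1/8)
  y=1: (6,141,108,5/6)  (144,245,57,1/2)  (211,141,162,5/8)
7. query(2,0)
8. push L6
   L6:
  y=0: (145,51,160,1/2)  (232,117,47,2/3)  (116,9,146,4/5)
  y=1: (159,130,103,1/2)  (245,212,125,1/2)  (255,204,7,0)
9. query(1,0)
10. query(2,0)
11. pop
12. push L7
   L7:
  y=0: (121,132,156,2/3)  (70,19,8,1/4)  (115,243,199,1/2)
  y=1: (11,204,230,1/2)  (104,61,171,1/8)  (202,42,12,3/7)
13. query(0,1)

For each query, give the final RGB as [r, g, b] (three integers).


at x=1,y=1 over L1,L2,L3,L4:
after L1 α=2/3: [452/3, 44/3, 362/3]
after L2 α=1/8: [3743/24, 839/24, 352/3]
after L3 α=3/4: [4031/96, 17543/96, 707/6]
after L4 α=1/2: [19007/192, 32135/192, 1943/12]
rounded: [99, 167, 162]

query (2,0) [L1,L2,L3,L4,L5] — begin 0,0,0
L1 α=1/8: [73/8, 77/8, 37/2]
L2 α=1/2: [489/16, 1085/16, 115/4]
L3 α=1/4: [1947/64, 4327/64, 1185/16]
L4 α=1: [91, 158, 248]
L5 α=1/8: [345/4, 287/2, 461/2]
→ [86, 144, 230]

at x=1,y=0 over L1,L2,L3,L4,L5,L6:
+L1 (α=4/5) → [864/5, 1008/5, 292/5]
+L2 (α=2/3) → [418/5, 3158/15, 352/15]
+L3 (α=7/8) → [2623/40, 27833/120, 5321/60]
+L4 (α=1/8) → [20601/320, 208391/960, 43067/480]
+L5 (α=2/3) → [46841/960, 411911/2880, 51707/1440]
+L6 (α=2/3) → [492281/2880, 1085831/8640, 187067/4320]
rounded: [171, 126, 43]

(2,0) stack=L1,L2,L3,L4,L5,L6; from [0,0,0]:
after L1 α=1/8: [73/8, 77/8, 37/2]
after L2 α=1/2: [489/16, 1085/16, 115/4]
after L3 α=1/4: [1947/64, 4327/64, 1185/16]
after L4 α=1: [91, 158, 248]
after L5 α=1/8: [345/4, 287/2, 461/2]
after L6 α=4/5: [2201/20, 359/10, 1629/10]
→ [110, 36, 163]

at x=0,y=1 over L1,L2,L3,L4,L5,L7:
L1 α=1/2: [81, 13, 43]
L2 α=1/2: [64, 78, 25]
L3 α=0: [64, 78, 25]
L4 α=1/2: [72, 319/2, 48]
L5 α=5/6: [17, 1729/12, 98]
L7 α=1/2: [14, 4177/24, 164]
→ [14, 174, 164]
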